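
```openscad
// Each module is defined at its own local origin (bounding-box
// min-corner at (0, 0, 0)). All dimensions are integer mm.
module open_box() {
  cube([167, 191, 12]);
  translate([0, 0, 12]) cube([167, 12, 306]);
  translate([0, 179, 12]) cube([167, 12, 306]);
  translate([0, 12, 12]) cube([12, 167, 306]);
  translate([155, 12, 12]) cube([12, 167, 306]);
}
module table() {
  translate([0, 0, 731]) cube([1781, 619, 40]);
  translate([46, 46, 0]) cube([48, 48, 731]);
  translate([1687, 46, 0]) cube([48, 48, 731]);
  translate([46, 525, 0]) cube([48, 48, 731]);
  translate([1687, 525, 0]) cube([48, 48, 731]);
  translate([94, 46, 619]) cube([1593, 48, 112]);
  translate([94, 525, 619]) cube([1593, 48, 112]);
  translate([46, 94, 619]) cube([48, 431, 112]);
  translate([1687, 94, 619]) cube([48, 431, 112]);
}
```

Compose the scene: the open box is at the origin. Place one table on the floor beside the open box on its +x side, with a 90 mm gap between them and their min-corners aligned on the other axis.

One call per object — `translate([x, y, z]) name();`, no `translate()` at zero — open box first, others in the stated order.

open_box();
translate([257, 0, 0]) table();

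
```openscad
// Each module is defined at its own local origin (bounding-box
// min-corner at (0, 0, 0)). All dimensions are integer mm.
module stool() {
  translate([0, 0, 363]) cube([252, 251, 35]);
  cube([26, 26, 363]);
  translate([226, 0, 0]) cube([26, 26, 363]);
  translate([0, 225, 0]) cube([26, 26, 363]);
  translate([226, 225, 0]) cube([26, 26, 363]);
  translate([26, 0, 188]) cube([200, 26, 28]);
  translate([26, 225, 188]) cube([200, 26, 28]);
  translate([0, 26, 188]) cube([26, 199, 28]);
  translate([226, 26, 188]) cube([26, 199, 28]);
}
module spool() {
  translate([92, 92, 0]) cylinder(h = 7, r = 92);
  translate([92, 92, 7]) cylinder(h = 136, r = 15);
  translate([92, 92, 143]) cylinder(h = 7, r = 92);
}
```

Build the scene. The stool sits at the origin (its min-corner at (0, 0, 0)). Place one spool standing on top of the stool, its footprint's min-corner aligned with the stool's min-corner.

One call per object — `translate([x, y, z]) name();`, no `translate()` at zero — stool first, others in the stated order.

stool();
translate([0, 0, 398]) spool();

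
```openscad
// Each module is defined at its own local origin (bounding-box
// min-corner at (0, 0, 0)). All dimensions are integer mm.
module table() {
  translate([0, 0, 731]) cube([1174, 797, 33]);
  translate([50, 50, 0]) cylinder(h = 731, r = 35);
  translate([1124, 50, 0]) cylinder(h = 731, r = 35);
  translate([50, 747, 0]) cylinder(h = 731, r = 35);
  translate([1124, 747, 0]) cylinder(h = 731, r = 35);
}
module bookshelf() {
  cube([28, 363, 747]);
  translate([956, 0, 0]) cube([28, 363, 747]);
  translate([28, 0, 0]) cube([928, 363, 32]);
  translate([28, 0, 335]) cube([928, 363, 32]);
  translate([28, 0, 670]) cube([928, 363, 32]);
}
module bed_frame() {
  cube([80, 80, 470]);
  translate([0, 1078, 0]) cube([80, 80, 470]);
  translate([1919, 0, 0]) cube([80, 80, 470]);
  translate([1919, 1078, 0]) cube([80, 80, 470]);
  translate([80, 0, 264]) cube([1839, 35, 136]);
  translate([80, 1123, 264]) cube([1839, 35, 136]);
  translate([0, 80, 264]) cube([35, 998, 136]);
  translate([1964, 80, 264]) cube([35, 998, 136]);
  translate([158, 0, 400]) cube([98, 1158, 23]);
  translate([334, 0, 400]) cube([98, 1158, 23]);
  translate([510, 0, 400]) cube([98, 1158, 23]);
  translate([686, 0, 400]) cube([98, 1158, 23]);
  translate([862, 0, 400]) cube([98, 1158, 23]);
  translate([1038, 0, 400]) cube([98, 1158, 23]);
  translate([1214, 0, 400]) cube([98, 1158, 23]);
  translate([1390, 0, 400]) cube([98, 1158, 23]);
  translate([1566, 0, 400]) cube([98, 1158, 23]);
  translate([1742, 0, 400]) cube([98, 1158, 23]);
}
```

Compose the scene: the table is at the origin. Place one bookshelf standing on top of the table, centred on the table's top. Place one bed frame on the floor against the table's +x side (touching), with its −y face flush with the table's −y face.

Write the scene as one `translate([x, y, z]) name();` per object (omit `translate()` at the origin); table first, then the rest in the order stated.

table();
translate([95, 217, 764]) bookshelf();
translate([1174, 0, 0]) bed_frame();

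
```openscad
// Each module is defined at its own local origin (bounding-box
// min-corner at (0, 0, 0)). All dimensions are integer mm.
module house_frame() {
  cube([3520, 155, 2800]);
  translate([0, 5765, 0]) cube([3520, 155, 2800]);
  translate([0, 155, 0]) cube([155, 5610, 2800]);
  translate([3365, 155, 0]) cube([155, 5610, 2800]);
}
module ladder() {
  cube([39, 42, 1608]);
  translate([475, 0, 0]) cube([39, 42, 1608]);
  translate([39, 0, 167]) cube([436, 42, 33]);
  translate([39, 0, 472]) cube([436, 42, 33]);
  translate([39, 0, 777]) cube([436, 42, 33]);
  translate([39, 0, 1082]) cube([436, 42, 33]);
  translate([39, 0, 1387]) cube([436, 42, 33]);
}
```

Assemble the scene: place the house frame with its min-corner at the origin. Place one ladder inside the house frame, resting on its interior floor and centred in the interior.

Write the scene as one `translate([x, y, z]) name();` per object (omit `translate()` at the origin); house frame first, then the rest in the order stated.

house_frame();
translate([1503, 2939, 0]) ladder();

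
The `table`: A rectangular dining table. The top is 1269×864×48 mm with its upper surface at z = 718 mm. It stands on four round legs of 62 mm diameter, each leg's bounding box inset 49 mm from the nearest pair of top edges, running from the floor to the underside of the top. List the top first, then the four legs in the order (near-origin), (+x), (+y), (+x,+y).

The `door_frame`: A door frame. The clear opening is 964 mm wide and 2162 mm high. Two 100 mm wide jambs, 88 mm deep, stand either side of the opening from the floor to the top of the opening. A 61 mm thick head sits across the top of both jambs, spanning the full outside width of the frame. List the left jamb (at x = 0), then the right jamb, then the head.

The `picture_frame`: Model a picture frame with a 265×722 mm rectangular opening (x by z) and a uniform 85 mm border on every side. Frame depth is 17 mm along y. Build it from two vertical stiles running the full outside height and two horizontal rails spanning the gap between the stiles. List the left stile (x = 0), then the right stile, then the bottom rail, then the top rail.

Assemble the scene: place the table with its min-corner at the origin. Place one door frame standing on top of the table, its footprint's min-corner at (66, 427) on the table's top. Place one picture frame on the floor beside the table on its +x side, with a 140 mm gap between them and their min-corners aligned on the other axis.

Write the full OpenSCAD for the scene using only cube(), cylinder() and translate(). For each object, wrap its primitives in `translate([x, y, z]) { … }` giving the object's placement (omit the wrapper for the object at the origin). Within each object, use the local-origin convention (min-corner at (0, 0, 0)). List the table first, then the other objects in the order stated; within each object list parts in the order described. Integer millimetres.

translate([0, 0, 670]) cube([1269, 864, 48]);
translate([80, 80, 0]) cylinder(h = 670, r = 31);
translate([1189, 80, 0]) cylinder(h = 670, r = 31);
translate([80, 784, 0]) cylinder(h = 670, r = 31);
translate([1189, 784, 0]) cylinder(h = 670, r = 31);
translate([66, 427, 718]) {
  cube([100, 88, 2162]);
  translate([1064, 0, 0]) cube([100, 88, 2162]);
  translate([0, 0, 2162]) cube([1164, 88, 61]);
}
translate([1409, 0, 0]) {
  cube([85, 17, 892]);
  translate([350, 0, 0]) cube([85, 17, 892]);
  translate([85, 0, 0]) cube([265, 17, 85]);
  translate([85, 0, 807]) cube([265, 17, 85]);
}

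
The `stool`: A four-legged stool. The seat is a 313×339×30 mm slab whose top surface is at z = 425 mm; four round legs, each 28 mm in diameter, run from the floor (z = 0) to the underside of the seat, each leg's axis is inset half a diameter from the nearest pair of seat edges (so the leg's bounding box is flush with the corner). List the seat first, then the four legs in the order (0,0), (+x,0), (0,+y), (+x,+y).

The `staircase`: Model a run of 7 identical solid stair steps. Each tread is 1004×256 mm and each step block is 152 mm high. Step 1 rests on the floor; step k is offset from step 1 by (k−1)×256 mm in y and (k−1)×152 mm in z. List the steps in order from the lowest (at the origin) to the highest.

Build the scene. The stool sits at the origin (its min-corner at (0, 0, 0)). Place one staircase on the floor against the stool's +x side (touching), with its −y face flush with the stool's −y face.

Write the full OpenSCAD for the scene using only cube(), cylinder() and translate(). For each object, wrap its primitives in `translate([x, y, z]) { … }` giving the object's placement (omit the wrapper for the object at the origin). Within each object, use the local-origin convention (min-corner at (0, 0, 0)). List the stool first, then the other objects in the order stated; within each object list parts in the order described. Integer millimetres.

translate([0, 0, 395]) cube([313, 339, 30]);
translate([14, 14, 0]) cylinder(h = 395, r = 14);
translate([299, 14, 0]) cylinder(h = 395, r = 14);
translate([14, 325, 0]) cylinder(h = 395, r = 14);
translate([299, 325, 0]) cylinder(h = 395, r = 14);
translate([313, 0, 0]) {
  cube([1004, 256, 152]);
  translate([0, 256, 152]) cube([1004, 256, 152]);
  translate([0, 512, 304]) cube([1004, 256, 152]);
  translate([0, 768, 456]) cube([1004, 256, 152]);
  translate([0, 1024, 608]) cube([1004, 256, 152]);
  translate([0, 1280, 760]) cube([1004, 256, 152]);
  translate([0, 1536, 912]) cube([1004, 256, 152]);
}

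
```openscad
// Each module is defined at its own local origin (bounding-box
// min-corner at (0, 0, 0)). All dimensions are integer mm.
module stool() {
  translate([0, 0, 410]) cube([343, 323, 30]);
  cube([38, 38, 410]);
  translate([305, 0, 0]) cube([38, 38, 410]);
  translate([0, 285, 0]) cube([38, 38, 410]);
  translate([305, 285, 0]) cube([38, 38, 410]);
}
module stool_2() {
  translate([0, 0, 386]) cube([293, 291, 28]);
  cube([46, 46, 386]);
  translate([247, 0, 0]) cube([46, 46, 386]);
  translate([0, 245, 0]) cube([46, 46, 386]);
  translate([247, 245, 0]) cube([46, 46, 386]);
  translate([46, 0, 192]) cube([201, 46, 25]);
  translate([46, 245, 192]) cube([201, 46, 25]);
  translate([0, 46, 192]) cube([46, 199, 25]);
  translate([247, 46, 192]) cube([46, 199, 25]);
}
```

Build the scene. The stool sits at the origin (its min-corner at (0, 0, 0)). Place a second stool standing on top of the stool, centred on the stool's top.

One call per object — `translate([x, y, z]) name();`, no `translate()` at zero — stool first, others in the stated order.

stool();
translate([25, 16, 440]) stool_2();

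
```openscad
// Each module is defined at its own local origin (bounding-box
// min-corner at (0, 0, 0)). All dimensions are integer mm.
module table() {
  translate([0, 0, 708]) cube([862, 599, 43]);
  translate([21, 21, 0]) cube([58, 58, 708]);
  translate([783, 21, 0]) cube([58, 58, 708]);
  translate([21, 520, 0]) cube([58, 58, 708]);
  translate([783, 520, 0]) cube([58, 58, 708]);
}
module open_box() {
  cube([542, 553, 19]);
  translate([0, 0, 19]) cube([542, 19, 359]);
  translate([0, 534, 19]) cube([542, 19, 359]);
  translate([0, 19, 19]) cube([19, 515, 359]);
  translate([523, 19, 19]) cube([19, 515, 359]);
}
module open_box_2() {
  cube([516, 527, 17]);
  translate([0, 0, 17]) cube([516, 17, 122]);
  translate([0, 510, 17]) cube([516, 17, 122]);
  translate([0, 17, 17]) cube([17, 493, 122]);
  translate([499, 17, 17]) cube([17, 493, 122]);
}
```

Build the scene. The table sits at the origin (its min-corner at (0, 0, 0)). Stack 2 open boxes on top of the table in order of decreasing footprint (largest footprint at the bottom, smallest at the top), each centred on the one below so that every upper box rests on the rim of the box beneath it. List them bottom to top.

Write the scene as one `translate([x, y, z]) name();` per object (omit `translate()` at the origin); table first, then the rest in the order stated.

table();
translate([160, 23, 751]) open_box();
translate([173, 36, 1129]) open_box_2();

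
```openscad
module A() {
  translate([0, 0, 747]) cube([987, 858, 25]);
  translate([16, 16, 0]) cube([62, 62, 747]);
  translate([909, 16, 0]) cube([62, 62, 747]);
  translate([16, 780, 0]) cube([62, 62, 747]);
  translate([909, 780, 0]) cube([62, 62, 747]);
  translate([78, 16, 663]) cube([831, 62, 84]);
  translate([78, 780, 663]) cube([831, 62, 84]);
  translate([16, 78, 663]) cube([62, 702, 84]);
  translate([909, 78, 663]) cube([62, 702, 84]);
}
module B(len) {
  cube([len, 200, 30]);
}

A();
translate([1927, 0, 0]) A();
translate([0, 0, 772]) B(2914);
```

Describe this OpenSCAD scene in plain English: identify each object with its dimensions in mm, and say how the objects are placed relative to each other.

A is a table with a 987×858 mm rectangular top, 25 mm thick, top surface at z = 772 mm, supported by four 62×62 mm square legs, each inset 16 mm from the nearest pair of top edges, running from the floor. Four apron rails, 62 mm thick and 84 mm tall, run between adjacent legs with their top edges flush with the underside of the top and their outer faces flush with the legs' outer faces.

B is a rectangular beam 2914 mm long (x), 200 mm deep (y), 30 mm thick (z).

The beam spans the tops of two tables placed 940 mm apart, resting at z = 772 mm.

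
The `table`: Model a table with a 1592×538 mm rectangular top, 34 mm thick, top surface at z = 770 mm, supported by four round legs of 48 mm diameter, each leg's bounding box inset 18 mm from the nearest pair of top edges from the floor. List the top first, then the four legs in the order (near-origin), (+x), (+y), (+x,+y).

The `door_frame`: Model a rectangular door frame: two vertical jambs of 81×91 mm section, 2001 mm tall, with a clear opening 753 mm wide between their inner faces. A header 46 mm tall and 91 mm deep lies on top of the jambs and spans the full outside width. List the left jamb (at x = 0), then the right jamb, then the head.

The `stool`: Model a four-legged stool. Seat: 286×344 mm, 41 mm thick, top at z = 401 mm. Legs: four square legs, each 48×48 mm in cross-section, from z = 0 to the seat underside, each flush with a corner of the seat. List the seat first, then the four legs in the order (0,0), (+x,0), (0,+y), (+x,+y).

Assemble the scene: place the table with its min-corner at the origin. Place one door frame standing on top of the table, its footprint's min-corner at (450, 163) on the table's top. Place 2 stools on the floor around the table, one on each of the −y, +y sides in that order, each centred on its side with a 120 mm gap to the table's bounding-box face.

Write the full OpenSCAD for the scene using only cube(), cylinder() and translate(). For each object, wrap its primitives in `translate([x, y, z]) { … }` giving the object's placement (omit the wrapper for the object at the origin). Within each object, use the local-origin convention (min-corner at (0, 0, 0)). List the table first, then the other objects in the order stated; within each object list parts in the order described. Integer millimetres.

translate([0, 0, 736]) cube([1592, 538, 34]);
translate([42, 42, 0]) cylinder(h = 736, r = 24);
translate([1550, 42, 0]) cylinder(h = 736, r = 24);
translate([42, 496, 0]) cylinder(h = 736, r = 24);
translate([1550, 496, 0]) cylinder(h = 736, r = 24);
translate([450, 163, 770]) {
  cube([81, 91, 2001]);
  translate([834, 0, 0]) cube([81, 91, 2001]);
  translate([0, 0, 2001]) cube([915, 91, 46]);
}
translate([653, -464, 0]) {
  translate([0, 0, 360]) cube([286, 344, 41]);
  cube([48, 48, 360]);
  translate([238, 0, 0]) cube([48, 48, 360]);
  translate([0, 296, 0]) cube([48, 48, 360]);
  translate([238, 296, 0]) cube([48, 48, 360]);
}
translate([653, 658, 0]) {
  translate([0, 0, 360]) cube([286, 344, 41]);
  cube([48, 48, 360]);
  translate([238, 0, 0]) cube([48, 48, 360]);
  translate([0, 296, 0]) cube([48, 48, 360]);
  translate([238, 296, 0]) cube([48, 48, 360]);
}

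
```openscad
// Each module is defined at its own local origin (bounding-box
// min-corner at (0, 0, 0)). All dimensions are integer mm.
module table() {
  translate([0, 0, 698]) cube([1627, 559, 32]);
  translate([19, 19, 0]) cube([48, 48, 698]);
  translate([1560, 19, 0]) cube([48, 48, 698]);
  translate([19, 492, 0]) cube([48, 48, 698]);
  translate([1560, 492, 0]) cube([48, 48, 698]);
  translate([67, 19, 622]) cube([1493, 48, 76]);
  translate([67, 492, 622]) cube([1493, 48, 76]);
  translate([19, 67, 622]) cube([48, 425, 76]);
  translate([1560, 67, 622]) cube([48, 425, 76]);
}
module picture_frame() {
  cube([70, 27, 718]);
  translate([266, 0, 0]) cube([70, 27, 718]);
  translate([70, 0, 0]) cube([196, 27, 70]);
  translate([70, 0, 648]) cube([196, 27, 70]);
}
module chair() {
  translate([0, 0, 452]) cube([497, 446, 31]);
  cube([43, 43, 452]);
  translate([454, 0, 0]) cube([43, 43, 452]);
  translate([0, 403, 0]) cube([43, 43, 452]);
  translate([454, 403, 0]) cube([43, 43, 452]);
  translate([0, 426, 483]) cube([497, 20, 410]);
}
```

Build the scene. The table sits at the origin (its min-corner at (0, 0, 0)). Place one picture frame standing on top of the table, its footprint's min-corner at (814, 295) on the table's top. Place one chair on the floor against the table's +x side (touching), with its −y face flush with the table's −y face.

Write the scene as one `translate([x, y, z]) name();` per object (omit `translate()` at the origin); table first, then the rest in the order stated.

table();
translate([814, 295, 730]) picture_frame();
translate([1627, 0, 0]) chair();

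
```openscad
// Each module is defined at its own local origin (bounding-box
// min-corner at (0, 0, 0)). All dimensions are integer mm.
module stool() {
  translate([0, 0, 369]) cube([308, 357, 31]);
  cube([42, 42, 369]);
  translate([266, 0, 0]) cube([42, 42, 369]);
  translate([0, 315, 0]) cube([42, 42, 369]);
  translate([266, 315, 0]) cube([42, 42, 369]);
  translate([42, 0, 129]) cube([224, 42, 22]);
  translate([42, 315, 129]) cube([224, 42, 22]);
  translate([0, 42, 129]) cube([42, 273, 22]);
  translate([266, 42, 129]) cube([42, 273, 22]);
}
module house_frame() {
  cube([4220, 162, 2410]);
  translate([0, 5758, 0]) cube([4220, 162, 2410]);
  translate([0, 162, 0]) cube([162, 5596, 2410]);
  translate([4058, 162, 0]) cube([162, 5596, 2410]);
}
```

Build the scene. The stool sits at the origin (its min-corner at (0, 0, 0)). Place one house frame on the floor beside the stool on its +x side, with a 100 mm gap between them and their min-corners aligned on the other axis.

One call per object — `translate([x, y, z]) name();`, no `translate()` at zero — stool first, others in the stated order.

stool();
translate([408, 0, 0]) house_frame();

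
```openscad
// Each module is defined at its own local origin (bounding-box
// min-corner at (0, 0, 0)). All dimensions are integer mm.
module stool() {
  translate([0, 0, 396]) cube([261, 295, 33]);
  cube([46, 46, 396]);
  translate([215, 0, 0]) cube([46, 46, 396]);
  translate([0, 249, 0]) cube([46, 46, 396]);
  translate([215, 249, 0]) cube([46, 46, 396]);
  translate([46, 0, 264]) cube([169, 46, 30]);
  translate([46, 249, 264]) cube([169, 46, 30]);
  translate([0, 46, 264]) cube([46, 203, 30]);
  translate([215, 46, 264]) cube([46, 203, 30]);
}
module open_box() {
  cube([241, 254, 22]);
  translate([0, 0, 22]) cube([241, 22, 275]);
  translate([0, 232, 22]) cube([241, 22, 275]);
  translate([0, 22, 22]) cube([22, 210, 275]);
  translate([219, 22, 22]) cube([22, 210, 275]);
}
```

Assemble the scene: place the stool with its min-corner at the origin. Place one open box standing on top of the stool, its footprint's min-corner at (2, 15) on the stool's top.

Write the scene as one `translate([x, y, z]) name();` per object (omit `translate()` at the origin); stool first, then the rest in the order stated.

stool();
translate([2, 15, 429]) open_box();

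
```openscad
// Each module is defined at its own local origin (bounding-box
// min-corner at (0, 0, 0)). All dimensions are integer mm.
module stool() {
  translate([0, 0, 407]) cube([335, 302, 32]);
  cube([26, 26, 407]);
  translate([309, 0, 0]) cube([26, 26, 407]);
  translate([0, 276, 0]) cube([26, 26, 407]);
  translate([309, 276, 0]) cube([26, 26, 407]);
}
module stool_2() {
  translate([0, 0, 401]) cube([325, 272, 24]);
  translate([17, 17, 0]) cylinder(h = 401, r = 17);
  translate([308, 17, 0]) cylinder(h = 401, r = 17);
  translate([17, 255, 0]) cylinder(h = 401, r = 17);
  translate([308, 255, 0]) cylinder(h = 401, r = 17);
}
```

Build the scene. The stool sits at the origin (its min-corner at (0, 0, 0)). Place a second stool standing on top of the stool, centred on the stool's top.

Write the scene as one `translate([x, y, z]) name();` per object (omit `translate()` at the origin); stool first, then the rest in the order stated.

stool();
translate([5, 15, 439]) stool_2();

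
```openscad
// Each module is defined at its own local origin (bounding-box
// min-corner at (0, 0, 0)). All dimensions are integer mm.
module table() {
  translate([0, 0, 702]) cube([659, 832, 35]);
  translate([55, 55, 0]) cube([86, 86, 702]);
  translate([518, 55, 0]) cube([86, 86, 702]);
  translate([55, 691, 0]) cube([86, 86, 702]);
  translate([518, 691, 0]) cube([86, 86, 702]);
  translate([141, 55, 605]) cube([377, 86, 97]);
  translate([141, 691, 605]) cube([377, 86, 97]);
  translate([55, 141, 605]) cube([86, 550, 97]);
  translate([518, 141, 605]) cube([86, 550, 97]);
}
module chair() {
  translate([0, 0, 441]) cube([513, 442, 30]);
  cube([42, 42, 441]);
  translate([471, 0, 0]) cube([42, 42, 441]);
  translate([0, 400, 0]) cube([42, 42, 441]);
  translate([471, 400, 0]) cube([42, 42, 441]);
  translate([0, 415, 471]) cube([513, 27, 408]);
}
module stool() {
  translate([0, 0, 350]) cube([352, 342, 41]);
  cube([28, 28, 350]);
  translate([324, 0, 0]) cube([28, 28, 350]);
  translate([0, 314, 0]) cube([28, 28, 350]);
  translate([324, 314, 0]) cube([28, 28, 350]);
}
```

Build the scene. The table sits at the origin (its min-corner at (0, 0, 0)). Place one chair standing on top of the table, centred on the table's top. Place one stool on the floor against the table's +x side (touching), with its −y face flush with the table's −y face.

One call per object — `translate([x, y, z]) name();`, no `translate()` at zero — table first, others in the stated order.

table();
translate([73, 195, 737]) chair();
translate([659, 0, 0]) stool();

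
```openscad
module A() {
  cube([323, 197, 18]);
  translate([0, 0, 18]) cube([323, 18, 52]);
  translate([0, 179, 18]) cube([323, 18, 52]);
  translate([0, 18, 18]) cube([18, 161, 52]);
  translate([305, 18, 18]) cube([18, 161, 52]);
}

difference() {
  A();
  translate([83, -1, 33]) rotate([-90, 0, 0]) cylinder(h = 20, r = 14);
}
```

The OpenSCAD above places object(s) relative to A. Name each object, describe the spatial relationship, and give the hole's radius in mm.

A is an open box. The open box has a circular hole through its front wall. The hole's radius is 14 mm.

The subtracted cylinder has r = 14 mm.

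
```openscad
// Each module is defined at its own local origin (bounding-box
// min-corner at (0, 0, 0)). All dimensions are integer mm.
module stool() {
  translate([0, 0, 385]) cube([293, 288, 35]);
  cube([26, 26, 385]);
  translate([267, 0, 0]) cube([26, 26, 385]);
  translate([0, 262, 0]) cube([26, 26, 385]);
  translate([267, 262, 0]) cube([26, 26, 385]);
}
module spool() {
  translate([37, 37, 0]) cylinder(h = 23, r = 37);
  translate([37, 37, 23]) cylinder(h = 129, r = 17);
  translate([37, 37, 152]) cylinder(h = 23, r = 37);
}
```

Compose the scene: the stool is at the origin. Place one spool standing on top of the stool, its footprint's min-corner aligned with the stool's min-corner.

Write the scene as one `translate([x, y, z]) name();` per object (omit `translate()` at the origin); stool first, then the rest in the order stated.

stool();
translate([0, 0, 420]) spool();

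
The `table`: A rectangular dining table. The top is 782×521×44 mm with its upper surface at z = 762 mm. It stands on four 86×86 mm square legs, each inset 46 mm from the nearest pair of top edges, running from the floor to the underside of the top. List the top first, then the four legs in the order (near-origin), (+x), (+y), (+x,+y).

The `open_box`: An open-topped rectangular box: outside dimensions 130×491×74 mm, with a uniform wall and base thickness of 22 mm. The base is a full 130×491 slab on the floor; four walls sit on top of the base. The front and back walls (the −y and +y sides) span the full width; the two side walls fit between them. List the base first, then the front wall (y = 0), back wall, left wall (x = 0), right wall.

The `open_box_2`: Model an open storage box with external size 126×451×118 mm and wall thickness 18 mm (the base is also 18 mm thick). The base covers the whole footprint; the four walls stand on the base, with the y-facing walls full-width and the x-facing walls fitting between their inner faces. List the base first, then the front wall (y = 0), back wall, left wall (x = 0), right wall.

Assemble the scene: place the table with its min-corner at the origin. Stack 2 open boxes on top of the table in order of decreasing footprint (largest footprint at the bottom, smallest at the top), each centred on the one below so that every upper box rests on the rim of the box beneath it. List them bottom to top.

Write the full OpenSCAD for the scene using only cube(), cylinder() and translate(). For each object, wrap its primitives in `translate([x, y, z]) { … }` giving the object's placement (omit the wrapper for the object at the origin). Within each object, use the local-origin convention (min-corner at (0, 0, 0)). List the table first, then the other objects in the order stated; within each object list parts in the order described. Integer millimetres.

translate([0, 0, 718]) cube([782, 521, 44]);
translate([46, 46, 0]) cube([86, 86, 718]);
translate([650, 46, 0]) cube([86, 86, 718]);
translate([46, 389, 0]) cube([86, 86, 718]);
translate([650, 389, 0]) cube([86, 86, 718]);
translate([326, 15, 762]) {
  cube([130, 491, 22]);
  translate([0, 0, 22]) cube([130, 22, 52]);
  translate([0, 469, 22]) cube([130, 22, 52]);
  translate([0, 22, 22]) cube([22, 447, 52]);
  translate([108, 22, 22]) cube([22, 447, 52]);
}
translate([328, 35, 836]) {
  cube([126, 451, 18]);
  translate([0, 0, 18]) cube([126, 18, 100]);
  translate([0, 433, 18]) cube([126, 18, 100]);
  translate([0, 18, 18]) cube([18, 415, 100]);
  translate([108, 18, 18]) cube([18, 415, 100]);
}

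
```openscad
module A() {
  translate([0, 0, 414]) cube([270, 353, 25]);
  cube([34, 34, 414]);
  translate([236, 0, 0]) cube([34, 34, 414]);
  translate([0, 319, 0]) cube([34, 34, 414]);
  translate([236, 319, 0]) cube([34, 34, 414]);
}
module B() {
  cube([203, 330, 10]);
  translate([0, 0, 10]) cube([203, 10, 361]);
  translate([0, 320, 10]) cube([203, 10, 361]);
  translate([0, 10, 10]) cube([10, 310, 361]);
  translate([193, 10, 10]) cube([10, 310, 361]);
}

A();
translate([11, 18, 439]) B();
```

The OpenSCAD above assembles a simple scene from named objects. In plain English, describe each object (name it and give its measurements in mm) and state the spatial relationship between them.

A is a simple wooden stool: a rectangular seat 270 mm (x) by 353 mm (y), 25 mm thick, top face at z = 439 mm, on four square legs, each 34×34 mm in cross-section. The legs rest on z = 0, each flush with a corner of the seat.

B is an open-topped rectangular box: outside dimensions 203×330×371 mm, with a uniform wall and base thickness of 10 mm. The base is a full 203×330 slab on the floor; four walls sit on top of the base. The front and back walls (the −y and +y sides) span the full width; the two side walls fit between them.

The open box is on top of the stool.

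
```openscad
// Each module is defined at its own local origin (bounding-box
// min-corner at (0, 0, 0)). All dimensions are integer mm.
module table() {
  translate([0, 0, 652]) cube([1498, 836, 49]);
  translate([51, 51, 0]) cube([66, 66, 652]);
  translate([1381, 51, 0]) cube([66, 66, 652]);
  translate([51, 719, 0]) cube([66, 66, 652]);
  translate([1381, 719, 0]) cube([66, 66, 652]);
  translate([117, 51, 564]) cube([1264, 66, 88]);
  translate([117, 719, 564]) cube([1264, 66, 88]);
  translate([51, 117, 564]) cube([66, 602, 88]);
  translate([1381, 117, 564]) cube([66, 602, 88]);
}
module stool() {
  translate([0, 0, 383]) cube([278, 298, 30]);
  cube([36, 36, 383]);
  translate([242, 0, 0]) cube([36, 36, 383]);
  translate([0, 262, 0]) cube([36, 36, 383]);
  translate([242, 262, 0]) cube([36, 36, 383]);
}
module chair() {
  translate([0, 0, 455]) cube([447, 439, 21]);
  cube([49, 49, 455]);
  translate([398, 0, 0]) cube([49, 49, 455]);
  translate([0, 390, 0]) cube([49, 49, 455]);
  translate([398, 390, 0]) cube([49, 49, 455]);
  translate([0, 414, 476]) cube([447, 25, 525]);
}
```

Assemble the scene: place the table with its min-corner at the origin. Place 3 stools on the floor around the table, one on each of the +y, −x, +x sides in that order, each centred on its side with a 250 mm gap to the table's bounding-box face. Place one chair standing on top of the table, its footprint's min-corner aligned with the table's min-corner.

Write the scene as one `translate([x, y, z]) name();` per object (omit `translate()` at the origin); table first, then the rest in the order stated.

table();
translate([610, 1086, 0]) stool();
translate([-528, 269, 0]) stool();
translate([1748, 269, 0]) stool();
translate([0, 0, 701]) chair();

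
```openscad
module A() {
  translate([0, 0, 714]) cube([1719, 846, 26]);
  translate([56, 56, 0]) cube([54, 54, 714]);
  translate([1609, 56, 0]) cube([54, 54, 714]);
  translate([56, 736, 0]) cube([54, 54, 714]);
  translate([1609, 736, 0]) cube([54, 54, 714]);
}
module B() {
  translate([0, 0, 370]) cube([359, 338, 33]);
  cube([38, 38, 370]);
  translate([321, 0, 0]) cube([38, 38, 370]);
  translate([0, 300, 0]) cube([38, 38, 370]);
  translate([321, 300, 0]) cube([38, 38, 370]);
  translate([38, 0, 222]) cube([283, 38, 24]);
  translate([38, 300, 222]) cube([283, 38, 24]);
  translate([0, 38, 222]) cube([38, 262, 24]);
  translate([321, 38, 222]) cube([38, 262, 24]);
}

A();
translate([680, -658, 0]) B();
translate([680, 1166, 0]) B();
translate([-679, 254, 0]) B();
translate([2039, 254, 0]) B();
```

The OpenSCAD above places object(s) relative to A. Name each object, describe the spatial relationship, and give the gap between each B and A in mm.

A is a table. B is a stool. Four stools sit around the table at the −y, +y, −x, +x sides. The gap between each stool and the table is 320 mm.

Each stool's nearest face is 320 mm from the table's bounding box.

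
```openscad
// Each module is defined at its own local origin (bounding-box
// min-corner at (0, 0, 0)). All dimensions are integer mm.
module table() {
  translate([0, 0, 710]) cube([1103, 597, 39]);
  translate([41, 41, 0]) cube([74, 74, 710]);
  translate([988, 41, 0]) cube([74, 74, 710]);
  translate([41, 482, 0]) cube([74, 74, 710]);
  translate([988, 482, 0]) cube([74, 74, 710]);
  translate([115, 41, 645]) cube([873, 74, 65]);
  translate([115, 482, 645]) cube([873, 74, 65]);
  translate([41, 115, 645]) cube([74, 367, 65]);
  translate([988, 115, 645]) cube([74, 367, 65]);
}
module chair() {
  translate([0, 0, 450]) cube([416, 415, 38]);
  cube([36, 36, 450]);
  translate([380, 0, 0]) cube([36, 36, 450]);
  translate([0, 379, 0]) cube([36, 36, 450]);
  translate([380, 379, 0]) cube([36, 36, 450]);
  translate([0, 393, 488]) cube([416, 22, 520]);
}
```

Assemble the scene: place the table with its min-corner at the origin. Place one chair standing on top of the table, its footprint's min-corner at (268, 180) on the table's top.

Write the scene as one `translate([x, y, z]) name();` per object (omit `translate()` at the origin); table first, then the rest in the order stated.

table();
translate([268, 180, 749]) chair();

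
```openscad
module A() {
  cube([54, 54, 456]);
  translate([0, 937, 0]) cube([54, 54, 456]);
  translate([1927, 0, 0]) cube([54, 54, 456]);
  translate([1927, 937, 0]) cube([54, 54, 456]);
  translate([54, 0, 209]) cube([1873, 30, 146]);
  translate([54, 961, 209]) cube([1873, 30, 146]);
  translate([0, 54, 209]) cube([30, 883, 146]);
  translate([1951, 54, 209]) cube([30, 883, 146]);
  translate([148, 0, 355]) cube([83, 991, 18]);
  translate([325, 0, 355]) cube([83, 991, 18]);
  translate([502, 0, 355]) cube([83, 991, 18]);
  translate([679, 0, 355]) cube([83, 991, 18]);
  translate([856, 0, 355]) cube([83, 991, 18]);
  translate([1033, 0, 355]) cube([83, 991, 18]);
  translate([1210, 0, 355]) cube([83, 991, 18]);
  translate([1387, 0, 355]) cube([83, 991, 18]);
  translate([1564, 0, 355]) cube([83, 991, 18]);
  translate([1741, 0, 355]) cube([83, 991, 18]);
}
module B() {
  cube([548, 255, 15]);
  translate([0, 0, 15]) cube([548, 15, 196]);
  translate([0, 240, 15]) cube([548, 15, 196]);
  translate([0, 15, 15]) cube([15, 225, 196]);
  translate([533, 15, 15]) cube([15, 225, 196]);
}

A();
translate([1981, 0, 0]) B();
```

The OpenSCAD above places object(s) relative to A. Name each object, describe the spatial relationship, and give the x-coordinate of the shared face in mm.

The bed frame's +x face and the open box's −x face are both at x = 1981 mm.

A is a bed frame. B is an open box. The open box is against the bed frame's +x side, with their −y faces flush. The x-coordinate of the shared face is 1981 mm.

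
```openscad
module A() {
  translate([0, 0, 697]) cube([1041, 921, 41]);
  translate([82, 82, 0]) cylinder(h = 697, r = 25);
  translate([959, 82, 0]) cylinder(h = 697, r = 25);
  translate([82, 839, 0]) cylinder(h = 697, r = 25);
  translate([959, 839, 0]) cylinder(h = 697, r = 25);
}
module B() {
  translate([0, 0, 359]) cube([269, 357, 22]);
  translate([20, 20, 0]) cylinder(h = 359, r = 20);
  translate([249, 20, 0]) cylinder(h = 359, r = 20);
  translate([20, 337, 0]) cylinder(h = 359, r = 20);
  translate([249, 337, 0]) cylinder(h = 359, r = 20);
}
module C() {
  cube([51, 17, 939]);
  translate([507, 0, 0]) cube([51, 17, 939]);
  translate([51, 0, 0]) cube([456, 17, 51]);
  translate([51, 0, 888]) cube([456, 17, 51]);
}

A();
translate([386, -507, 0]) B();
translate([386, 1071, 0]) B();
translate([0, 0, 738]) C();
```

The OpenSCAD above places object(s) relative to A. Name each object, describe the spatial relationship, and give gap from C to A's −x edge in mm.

The picture frame's min-x is at 0; the table's min-x is 0; gap = 0 mm.

A is a table. B is a stool. C is a picture frame. Two stools sit around the table at the −y, +y sides. The picture frame is on top of the table. The gap from the picture frame to the table's −x edge is 0 mm.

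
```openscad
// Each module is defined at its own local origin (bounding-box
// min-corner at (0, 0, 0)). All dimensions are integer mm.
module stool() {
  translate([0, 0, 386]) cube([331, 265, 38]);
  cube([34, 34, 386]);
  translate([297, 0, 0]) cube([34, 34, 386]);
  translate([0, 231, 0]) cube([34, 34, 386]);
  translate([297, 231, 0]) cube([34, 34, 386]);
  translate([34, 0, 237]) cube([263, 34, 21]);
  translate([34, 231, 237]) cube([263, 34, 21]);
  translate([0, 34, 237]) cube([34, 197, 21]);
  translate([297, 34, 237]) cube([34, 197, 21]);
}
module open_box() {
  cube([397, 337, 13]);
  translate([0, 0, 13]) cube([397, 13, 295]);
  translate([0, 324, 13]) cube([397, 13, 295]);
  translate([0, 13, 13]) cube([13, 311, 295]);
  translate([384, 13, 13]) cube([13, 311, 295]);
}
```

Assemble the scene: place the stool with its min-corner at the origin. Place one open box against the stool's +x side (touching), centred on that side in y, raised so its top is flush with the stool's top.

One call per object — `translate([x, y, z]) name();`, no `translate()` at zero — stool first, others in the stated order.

stool();
translate([331, -36, 116]) open_box();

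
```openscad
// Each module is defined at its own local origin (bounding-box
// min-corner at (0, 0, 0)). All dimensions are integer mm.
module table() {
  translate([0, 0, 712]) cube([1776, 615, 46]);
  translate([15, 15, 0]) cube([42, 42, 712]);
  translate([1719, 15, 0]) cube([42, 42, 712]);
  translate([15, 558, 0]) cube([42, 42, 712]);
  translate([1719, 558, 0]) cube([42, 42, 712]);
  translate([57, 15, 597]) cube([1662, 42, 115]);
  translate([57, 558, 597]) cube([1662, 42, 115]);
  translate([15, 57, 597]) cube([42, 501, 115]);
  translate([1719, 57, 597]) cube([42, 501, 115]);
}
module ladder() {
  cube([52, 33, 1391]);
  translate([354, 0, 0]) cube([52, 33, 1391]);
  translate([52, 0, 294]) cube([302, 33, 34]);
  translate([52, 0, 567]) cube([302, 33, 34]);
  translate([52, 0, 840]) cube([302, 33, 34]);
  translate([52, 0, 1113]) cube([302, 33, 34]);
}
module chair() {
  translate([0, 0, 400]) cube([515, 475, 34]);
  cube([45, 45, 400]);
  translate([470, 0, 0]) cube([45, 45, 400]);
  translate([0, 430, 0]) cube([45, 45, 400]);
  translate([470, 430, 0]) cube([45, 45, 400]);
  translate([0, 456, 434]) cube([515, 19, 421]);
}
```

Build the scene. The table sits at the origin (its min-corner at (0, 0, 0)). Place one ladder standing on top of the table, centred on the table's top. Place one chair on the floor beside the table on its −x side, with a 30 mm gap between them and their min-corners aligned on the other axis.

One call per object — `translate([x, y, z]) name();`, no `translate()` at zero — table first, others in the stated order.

table();
translate([685, 291, 758]) ladder();
translate([-545, 0, 0]) chair();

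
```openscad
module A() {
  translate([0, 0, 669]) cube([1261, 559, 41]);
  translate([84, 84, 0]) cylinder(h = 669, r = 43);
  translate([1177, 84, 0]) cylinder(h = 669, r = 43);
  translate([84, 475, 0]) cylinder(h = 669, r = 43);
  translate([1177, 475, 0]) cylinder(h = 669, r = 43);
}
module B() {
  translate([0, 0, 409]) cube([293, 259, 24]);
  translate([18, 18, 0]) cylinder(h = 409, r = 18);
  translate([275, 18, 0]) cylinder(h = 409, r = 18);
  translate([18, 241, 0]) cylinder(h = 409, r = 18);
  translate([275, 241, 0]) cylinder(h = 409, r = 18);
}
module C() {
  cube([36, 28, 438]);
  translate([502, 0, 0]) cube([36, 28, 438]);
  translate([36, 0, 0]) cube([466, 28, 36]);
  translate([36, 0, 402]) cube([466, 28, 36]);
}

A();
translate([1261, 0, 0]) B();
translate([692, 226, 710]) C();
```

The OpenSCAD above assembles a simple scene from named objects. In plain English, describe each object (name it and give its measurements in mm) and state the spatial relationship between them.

A is a rectangular dining table. The top is 1261×559×41 mm with its upper surface at z = 710 mm. It stands on four round legs of 86 mm diameter, each leg's bounding box inset 41 mm from the nearest pair of top edges, running from the floor to the underside of the top.

B is a simple wooden stool: a rectangular seat 293 mm (x) by 259 mm (y), 24 mm thick, top face at z = 433 mm, on four round legs, each 36 mm in diameter. The legs rest on z = 0, each leg's axis is inset half a diameter from the nearest pair of seat edges (so the leg's bounding box is flush with the corner).

C is a rectangular picture frame lying in the x–z plane (depth along y). The opening is 466 mm wide (x) by 366 mm tall (z), surrounded by a border 36 mm wide on all four sides. The frame is 28 mm deep and is made of two full-height vertical stiles with two horizontal rails fitted between them.

The stool is against the table's +x side, with their −y faces flush. The picture frame is on top of the table.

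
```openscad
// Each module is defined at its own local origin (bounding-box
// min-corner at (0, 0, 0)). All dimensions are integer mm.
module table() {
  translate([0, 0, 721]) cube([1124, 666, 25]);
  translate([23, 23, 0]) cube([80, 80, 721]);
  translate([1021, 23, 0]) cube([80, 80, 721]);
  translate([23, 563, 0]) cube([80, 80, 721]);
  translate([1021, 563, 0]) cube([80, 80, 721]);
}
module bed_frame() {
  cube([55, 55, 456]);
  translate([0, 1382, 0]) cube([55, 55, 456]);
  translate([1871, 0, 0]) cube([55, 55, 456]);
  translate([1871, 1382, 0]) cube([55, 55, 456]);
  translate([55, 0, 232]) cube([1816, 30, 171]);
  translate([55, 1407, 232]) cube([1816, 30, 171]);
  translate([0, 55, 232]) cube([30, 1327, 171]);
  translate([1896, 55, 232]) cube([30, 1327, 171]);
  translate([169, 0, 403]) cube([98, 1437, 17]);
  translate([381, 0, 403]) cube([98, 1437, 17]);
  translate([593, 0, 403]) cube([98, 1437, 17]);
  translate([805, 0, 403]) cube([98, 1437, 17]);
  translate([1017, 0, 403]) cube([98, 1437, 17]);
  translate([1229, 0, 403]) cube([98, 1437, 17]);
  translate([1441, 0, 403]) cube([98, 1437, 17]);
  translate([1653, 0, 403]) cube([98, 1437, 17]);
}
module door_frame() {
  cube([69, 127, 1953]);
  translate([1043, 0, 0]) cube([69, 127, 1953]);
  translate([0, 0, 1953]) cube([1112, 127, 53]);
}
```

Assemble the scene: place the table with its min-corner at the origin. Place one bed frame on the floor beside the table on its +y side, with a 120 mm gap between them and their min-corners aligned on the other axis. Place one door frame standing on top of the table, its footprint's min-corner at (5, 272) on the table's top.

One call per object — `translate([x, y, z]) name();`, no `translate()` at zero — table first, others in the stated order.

table();
translate([0, 786, 0]) bed_frame();
translate([5, 272, 746]) door_frame();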